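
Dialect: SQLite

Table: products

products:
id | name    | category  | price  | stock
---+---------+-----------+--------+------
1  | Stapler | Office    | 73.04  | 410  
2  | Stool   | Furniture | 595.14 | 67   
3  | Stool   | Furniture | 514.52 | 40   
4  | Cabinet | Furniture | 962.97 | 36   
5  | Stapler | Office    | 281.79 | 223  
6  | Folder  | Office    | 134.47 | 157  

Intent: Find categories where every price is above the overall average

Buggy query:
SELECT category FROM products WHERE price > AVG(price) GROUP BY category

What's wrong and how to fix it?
Bug: WHERE evaluates per row before aggregation, so AVG() is unavailable

Fix: Use a subquery for AVG and a HAVING MIN(...) filter so the condition holds for every row in the group

Corrected query:
SELECT category FROM products GROUP BY category HAVING MIN(price) > (SELECT AVG(price) FROM products)

Result:
category 
---------
Furniture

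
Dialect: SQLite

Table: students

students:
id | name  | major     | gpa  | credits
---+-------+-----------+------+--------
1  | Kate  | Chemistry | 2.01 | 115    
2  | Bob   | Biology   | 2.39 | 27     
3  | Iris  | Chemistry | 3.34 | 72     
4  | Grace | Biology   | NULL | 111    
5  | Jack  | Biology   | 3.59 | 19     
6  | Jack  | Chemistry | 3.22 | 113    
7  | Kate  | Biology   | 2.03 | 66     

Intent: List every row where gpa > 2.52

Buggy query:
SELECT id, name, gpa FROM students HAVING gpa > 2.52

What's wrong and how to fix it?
Bug: This is a non-aggregate query (no GROUP BY, no aggregates), so in SQLite the HAVING clause is invalid here; a row-level condition belongs in WHERE

Fix: Replace HAVING with WHERE since the condition applies to individual rows

Corrected query:
SELECT id, name, gpa FROM students WHERE gpa > 2.52

Result:
id | name | gpa 
---+------+-----
3  | Iris | 3.34
5  | Jack | 3.59
6  | Jack | 3.22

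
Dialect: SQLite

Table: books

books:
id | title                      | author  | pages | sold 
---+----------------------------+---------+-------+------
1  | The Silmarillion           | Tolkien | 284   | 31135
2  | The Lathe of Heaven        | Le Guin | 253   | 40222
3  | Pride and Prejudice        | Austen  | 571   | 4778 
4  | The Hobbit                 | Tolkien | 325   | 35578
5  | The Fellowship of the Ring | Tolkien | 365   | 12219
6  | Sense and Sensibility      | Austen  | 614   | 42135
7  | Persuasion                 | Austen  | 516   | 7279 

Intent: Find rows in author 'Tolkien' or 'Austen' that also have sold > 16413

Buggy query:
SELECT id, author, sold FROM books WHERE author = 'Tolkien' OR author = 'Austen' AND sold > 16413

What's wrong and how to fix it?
Bug: Without parentheses, AND is evaluated before OR, so the sold filter only applies to the 'Austen' branch

Fix: Group the OR with parentheses (or use IN), then AND the threshold

Corrected query:
SELECT id, author, sold FROM books WHERE (author = 'Tolkien' OR author = 'Austen') AND sold > 16413

Result:
id | author  | sold 
---+---------+------
1  | Tolkien | 31135
4  | Tolkien | 35578
6  | Austen  | 42135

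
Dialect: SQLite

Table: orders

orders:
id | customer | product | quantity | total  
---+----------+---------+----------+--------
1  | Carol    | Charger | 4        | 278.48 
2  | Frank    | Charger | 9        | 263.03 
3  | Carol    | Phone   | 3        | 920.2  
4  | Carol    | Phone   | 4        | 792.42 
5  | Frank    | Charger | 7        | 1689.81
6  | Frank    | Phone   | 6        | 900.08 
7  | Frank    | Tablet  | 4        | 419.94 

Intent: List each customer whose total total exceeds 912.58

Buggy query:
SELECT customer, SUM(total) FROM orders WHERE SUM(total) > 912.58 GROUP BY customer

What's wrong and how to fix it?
Bug: Aggregate functions cannot appear in a WHERE clause

Fix: Move the aggregate condition to a HAVING clause

Corrected query:
SELECT customer, SUM(total) FROM orders GROUP BY customer HAVING SUM(total) > 912.58

Result:
customer | SUM(total)
---------+-----------
Carol    | 1991.1    
Frank    | 3272.86   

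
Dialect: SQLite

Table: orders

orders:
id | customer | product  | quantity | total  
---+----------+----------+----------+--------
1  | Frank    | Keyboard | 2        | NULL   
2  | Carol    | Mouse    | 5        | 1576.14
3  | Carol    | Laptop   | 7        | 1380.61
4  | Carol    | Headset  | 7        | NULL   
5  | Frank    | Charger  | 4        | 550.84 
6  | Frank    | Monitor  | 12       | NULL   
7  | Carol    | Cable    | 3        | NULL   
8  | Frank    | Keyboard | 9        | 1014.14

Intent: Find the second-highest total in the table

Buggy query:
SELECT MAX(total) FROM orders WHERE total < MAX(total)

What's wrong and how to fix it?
Bug: The inner MAX is an aggregate inside WHERE, which is not allowed

Fix: Put the inner MAX in a scalar subquery

Corrected query:
SELECT MAX(total) FROM orders WHERE total < (SELECT MAX(total) FROM orders)

Result:
MAX(total)
----------
1380.61   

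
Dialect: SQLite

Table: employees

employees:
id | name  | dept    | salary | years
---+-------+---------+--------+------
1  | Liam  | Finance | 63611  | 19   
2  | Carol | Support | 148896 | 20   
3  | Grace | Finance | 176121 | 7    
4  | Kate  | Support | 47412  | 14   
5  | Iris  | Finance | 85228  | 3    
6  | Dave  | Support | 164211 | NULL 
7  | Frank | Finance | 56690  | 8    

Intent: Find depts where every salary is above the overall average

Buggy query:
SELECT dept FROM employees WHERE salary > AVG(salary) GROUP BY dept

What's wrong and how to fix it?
Bug: AVG() is an aggregate; it can't sit directly in WHERE

Fix: Compute the overall average in a scalar subquery and compare each group's MIN against it in HAVING

Corrected query:
SELECT dept FROM employees GROUP BY dept HAVING MIN(salary) > (SELECT AVG(salary) FROM employees)

Result:
(no rows)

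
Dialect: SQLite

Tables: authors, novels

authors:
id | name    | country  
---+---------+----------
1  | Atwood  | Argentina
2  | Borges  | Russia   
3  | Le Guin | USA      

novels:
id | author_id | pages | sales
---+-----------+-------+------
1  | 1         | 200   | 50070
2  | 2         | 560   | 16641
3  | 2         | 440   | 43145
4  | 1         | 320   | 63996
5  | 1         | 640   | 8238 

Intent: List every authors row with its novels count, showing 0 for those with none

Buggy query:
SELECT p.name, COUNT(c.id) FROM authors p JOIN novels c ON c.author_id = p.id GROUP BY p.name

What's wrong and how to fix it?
Bug: INNER JOIN drops authors rows that have no matching novels rows

Fix: Switch to LEFT JOIN to retain unmatched parent rows

Corrected query:
SELECT p.name, COUNT(c.id) FROM authors p LEFT JOIN novels c ON c.author_id = p.id GROUP BY p.name

Result:
name    | COUNT(c.id)
--------+------------
Atwood  | 3          
Borges  | 2          
Le Guin | 0          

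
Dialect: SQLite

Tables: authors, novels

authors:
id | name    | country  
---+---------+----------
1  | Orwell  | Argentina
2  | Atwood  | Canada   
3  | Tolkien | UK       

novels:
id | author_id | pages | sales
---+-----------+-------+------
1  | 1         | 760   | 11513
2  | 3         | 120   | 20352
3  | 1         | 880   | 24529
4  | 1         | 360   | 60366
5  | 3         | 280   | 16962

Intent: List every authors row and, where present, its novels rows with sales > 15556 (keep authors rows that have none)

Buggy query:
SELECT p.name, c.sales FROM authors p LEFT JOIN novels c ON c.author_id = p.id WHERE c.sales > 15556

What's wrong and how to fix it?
Bug: A WHERE condition on the right-hand table after LEFT JOIN drops unmatched parents

Fix: Move the right-table condition into the ON clause so unmatched parents are kept

Corrected query:
SELECT p.name, c.sales FROM authors p LEFT JOIN novels c ON c.author_id = p.id AND c.sales > 15556

Result:
name    | sales
--------+------
Orwell  | 24529
Orwell  | 60366
Atwood  | NULL 
Tolkien | 16962
Tolkien | 20352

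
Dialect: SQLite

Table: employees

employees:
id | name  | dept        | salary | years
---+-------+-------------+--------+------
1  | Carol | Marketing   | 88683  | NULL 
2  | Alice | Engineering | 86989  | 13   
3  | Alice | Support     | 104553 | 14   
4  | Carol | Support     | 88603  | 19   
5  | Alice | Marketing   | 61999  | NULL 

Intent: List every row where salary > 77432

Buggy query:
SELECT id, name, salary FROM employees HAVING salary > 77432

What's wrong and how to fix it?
Bug: HAVING filters the output of aggregation, but this query has no GROUP BY and no aggregate functions, so SQLite rejects it (HAVING clause on a non-aggregate query); the condition here is per row

Fix: Replace HAVING with WHERE since the condition applies to individual rows

Corrected query:
SELECT id, name, salary FROM employees WHERE salary > 77432

Result:
id | name  | salary
---+-------+-------
1  | Carol | 88683 
2  | Alice | 86989 
3  | Alice | 104553
4  | Carol | 88603 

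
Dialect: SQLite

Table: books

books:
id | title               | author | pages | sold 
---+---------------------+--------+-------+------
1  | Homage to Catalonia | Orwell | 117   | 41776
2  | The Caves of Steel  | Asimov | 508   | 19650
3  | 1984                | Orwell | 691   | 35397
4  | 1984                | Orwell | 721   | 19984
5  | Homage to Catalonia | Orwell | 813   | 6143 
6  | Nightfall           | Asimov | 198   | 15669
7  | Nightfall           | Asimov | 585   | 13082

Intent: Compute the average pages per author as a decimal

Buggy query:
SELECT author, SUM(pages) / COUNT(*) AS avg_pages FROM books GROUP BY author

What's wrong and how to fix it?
Bug: Both operands are integers, so '/' performs integer division and truncates

Fix: Cast one side to REAL so the division keeps the fractional part

Corrected query:
SELECT author, SUM(pages) * 1.0 / COUNT(*) AS avg_pages FROM books GROUP BY author

Result:
author | avg_pages 
-------+-----------
Asimov | 430.333333
Orwell | 585.5     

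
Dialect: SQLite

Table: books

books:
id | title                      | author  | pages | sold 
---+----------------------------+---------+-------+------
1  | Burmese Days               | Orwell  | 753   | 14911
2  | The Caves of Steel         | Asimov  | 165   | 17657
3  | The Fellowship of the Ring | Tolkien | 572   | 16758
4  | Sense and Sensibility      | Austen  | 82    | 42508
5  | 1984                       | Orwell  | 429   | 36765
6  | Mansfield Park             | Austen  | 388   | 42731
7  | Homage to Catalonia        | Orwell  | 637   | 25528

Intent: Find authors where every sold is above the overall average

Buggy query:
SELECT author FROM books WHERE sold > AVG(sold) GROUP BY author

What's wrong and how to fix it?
Bug: AVG() is an aggregate; it can't sit directly in WHERE

Fix: Use a subquery for AVG and a HAVING MIN(...) filter so the condition holds for every row in the group

Corrected query:
SELECT author FROM books GROUP BY author HAVING MIN(sold) > (SELECT AVG(sold) FROM books)

Result:
author
------
Austen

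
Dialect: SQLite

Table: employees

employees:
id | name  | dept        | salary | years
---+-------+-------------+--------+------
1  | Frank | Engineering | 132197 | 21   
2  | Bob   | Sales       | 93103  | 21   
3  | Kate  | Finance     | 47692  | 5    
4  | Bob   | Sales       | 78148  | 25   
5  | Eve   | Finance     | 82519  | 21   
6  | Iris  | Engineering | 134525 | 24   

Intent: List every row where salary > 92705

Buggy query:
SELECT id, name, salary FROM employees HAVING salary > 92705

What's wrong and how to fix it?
Bug: HAVING filters the output of aggregation, but this query has no GROUP BY and no aggregate functions, so SQLite rejects it (HAVING clause on a non-aggregate query); the condition here is per row

Fix: Replace HAVING with WHERE since the condition applies to individual rows

Corrected query:
SELECT id, name, salary FROM employees WHERE salary > 92705

Result:
id | name  | salary
---+-------+-------
1  | Frank | 132197
2  | Bob   | 93103 
6  | Iris  | 134525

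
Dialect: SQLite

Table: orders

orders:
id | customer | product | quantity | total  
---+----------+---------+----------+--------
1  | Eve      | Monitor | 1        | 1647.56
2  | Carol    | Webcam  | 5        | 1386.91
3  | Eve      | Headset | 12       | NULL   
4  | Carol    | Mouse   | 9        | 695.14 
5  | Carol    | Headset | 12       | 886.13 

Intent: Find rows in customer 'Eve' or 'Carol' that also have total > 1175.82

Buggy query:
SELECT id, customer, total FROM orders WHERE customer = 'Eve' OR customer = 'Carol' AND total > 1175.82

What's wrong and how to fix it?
Bug: Without parentheses, AND is evaluated before OR, so the total filter only applies to the 'Carol' branch

Fix: Add parentheses around the OR so the AND applies to both alternatives

Corrected query:
SELECT id, customer, total FROM orders WHERE (customer = 'Eve' OR customer = 'Carol') AND total > 1175.82

Result:
id | customer | total  
---+----------+--------
1  | Eve      | 1647.56
2  | Carol    | 1386.91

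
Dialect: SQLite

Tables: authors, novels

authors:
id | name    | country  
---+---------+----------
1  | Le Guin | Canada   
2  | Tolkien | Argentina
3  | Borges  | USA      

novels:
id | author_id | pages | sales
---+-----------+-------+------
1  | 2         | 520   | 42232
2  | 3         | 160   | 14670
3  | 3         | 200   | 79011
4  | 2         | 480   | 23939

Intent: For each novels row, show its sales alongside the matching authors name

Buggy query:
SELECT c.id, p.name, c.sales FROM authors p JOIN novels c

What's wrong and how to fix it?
Bug: JOIN with no ON clause produces a cartesian product; every novels row pairs with every authors row

Fix: Add ON c.author_id = p.id to the JOIN

Corrected query:
SELECT c.id, p.name, c.sales FROM authors p JOIN novels c ON c.author_id = p.id

Result:
id | name    | sales
---+---------+------
1  | Tolkien | 42232
2  | Borges  | 14670
3  | Borges  | 79011
4  | Tolkien | 23939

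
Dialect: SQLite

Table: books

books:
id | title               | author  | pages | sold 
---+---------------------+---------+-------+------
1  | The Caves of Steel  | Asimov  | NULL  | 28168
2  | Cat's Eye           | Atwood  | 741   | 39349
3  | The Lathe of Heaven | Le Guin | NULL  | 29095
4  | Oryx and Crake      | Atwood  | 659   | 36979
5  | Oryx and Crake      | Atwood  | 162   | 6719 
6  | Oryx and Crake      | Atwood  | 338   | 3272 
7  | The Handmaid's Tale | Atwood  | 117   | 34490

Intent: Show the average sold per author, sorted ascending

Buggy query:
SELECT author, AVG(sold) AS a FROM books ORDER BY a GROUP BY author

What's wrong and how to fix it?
Bug: ORDER BY appears before GROUP BY; SQL clause order requires GROUP BY first

Fix: Reorder: SELECT … FROM … GROUP BY … ORDER BY …

Corrected query:
SELECT author, AVG(sold) AS a FROM books GROUP BY author ORDER BY a

Result:
author  | a      
--------+--------
Atwood  | 24161.8
Asimov  | 28168  
Le Guin | 29095  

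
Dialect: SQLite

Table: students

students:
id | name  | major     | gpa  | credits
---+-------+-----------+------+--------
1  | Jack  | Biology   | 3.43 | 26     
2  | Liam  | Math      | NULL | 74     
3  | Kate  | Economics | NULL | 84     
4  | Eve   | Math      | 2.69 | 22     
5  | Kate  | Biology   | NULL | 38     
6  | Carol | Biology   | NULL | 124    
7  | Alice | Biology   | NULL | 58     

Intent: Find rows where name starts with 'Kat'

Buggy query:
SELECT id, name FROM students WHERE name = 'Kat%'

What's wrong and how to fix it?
Bug: '=' compares the literal string including the % character; pattern matching needs LIKE

Fix: Replace '=' with LIKE so 'Kat%' is treated as a pattern

Corrected query:
SELECT id, name FROM students WHERE name LIKE 'Kat%'

Result:
id | name
---+-----
3  | Kate
5  | Kate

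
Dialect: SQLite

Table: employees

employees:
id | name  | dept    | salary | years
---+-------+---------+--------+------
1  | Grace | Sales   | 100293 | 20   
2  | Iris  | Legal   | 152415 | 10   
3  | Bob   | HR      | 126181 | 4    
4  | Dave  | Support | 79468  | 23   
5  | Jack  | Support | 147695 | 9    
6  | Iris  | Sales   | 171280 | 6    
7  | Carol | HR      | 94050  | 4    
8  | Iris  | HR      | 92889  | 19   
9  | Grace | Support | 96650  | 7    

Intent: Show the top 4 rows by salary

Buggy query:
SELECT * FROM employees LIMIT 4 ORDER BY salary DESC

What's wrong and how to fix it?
Bug: LIMIT must come after ORDER BY

Fix: Sort with ORDER BY, then apply LIMIT

Corrected query:
SELECT * FROM employees ORDER BY salary DESC LIMIT 4

Result:
id | name | dept    | salary | years
---+------+---------+--------+------
6  | Iris | Sales   | 171280 | 6    
2  | Iris | Legal   | 152415 | 10   
5  | Jack | Support | 147695 | 9    
3  | Bob  | HR      | 126181 | 4    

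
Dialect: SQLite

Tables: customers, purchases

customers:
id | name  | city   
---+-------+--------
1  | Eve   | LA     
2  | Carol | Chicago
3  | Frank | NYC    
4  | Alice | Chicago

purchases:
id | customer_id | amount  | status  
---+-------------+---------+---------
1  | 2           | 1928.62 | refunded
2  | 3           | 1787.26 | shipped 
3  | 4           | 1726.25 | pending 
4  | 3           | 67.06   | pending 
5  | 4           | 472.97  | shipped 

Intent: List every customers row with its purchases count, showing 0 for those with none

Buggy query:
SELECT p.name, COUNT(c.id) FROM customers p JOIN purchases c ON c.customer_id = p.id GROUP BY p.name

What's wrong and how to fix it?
Bug: An inner join excludes parents with zero children

Fix: Switch to LEFT JOIN to retain unmatched parent rows

Corrected query:
SELECT p.name, COUNT(c.id) FROM customers p LEFT JOIN purchases c ON c.customer_id = p.id GROUP BY p.name

Result:
name  | COUNT(c.id)
------+------------
Alice | 2          
Carol | 1          
Eve   | 0          
Frank | 2          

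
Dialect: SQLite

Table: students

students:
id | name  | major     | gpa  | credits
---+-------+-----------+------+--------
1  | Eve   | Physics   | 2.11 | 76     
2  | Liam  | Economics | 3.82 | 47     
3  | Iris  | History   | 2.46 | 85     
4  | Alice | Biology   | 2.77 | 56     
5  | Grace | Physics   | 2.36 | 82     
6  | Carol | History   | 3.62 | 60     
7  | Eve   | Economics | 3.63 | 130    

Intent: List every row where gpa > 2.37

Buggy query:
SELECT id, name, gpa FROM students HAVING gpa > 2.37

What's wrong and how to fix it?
Bug: HAVING filters the output of aggregation, but this query has no GROUP BY and no aggregate functions, so SQLite rejects it (HAVING clause on a non-aggregate query); the condition here is per row

Fix: Replace HAVING with WHERE since the condition applies to individual rows

Corrected query:
SELECT id, name, gpa FROM students WHERE gpa > 2.37

Result:
id | name  | gpa 
---+-------+-----
2  | Liam  | 3.82
3  | Iris  | 2.46
4  | Alice | 2.77
6  | Carol | 3.62
7  | Eve   | 3.63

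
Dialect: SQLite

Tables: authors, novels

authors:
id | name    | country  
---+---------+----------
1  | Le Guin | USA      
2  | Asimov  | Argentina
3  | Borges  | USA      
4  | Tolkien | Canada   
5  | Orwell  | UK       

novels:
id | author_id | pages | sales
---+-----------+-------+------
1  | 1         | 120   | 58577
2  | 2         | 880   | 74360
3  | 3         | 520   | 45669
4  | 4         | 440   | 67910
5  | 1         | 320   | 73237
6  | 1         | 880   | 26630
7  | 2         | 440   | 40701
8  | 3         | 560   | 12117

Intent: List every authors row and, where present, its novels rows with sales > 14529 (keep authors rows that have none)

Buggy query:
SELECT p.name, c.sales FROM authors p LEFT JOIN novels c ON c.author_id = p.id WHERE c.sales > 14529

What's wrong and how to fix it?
Bug: Filtering c.sales in WHERE discards the NULL rows produced by LEFT JOIN, turning it into an inner join

Fix: Put 'c.sales > 14529' in the JOIN's ON clause instead of WHERE

Corrected query:
SELECT p.name, c.sales FROM authors p LEFT JOIN novels c ON c.author_id = p.id AND c.sales > 14529

Result:
name    | sales
--------+------
Le Guin | 26630
Le Guin | 58577
Le Guin | 73237
Asimov  | 40701
Asimov  | 74360
Borges  | 45669
Tolkien | 67910
Orwell  | NULL 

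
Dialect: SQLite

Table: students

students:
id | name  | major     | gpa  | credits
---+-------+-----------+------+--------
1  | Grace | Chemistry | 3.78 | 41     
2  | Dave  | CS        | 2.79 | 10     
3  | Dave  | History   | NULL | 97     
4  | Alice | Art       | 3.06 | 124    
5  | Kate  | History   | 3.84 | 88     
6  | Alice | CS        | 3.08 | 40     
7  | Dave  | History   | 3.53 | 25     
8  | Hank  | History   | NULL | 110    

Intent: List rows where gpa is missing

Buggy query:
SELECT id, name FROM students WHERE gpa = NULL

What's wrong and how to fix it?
Bug: Comparing to NULL with '=' never matches; NULL = NULL is unknown, not true

Fix: Use IS NULL to test for NULL

Corrected query:
SELECT id, name FROM students WHERE gpa IS NULL

Result:
id | name
---+-----
3  | Dave
8  | Hank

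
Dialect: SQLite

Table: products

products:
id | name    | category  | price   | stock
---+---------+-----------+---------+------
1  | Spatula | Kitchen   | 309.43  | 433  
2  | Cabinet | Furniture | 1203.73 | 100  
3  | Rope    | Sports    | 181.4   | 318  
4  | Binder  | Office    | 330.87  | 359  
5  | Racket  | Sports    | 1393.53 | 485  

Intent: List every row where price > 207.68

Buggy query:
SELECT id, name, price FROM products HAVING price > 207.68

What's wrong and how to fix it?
Bug: HAVING filters the output of aggregation, but this query has no GROUP BY and no aggregate functions, so SQLite rejects it (HAVING clause on a non-aggregate query); the condition here is per row

Fix: Use WHERE for row-level filtering

Corrected query:
SELECT id, name, price FROM products WHERE price > 207.68

Result:
id | name    | price  
---+---------+--------
1  | Spatula | 309.43 
2  | Cabinet | 1203.73
4  | Binder  | 330.87 
5  | Racket  | 1393.53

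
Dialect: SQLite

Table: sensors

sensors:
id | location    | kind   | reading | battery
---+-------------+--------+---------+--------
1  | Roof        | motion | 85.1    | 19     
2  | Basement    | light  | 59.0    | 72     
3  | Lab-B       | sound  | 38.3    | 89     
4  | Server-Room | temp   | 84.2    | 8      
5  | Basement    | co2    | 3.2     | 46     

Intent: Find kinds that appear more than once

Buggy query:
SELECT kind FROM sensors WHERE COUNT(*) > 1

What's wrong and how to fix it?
Bug: COUNT(*) is an aggregate and cannot be used in WHERE

Fix: Group first, then use HAVING for the count condition

Corrected query:
SELECT kind FROM sensors GROUP BY kind HAVING COUNT(*) > 1

Result:
(no rows)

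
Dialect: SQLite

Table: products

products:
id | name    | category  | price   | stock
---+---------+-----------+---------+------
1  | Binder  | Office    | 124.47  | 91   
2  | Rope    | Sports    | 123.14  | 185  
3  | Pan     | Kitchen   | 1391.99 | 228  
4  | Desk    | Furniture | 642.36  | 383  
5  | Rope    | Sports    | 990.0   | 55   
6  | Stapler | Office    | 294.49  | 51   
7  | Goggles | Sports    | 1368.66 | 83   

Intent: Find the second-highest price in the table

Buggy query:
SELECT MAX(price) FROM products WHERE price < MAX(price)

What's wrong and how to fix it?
Bug: MAX(price) on the right of the comparison is an aggregate-in-WHERE error

Fix: Compute the overall MAX in a subquery, then take MAX of rows below it

Corrected query:
SELECT MAX(price) FROM products WHERE price < (SELECT MAX(price) FROM products)

Result:
MAX(price)
----------
1368.66   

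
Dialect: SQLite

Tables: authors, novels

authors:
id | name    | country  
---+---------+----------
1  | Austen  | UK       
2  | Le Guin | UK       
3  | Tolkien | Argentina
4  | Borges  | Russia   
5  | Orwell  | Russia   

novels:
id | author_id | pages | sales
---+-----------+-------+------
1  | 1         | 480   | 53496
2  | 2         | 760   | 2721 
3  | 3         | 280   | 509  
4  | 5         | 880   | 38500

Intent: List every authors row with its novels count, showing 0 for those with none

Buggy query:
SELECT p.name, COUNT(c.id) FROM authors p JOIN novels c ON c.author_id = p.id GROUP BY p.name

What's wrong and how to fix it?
Bug: An inner join excludes parents with zero children

Fix: Switch to LEFT JOIN to retain unmatched parent rows

Corrected query:
SELECT p.name, COUNT(c.id) FROM authors p LEFT JOIN novels c ON c.author_id = p.id GROUP BY p.name

Result:
name    | COUNT(c.id)
--------+------------
Austen  | 1          
Borges  | 0          
Le Guin | 1          
Orwell  | 1          
Tolkien | 1          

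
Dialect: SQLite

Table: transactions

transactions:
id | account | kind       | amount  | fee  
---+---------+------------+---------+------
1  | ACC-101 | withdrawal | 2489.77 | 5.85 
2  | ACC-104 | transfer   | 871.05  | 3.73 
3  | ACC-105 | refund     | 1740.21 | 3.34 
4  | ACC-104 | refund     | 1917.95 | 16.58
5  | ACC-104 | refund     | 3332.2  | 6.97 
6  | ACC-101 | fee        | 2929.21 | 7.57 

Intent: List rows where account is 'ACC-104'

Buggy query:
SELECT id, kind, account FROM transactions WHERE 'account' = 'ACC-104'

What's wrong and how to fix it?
Bug: 'account' in single quotes is a string literal, not the column; the comparison is literal-vs-literal and never true

Fix: Reference the column as account without single quotes

Corrected query:
SELECT id, kind, account FROM transactions WHERE account = 'ACC-104'

Result:
id | kind     | account
---+----------+--------
2  | transfer | ACC-104
4  | refund   | ACC-104
5  | refund   | ACC-104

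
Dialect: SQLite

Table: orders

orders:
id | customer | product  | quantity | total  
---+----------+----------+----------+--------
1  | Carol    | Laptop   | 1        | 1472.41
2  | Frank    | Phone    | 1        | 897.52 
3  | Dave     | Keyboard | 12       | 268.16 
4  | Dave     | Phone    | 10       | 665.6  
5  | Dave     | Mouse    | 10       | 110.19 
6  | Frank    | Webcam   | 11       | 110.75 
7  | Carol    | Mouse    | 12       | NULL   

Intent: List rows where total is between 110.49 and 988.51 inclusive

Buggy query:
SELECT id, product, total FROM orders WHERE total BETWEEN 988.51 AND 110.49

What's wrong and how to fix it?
Bug: The bounds are reversed; BETWEEN a AND b requires a <= b to match anything

Fix: Write BETWEEN 110.49 AND 988.51

Corrected query:
SELECT id, product, total FROM orders WHERE total BETWEEN 110.49 AND 988.51

Result:
id | product  | total 
---+----------+-------
2  | Phone    | 897.52
3  | Keyboard | 268.16
4  | Phone    | 665.6 
6  | Webcam   | 110.75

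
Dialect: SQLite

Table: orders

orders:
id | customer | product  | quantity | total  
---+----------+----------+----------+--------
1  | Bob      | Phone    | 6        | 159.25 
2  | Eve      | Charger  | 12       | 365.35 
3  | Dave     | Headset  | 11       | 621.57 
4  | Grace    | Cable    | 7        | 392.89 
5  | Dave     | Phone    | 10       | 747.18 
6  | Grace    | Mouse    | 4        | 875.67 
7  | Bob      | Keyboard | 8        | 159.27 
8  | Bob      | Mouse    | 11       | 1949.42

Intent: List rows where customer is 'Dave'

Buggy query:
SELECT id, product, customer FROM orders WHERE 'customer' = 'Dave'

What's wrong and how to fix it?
Bug: 'customer' in single quotes is a string literal, not the column; the comparison is literal-vs-literal and never true

Fix: Remove the quotes around the column name (or use double quotes for an identifier)

Corrected query:
SELECT id, product, customer FROM orders WHERE customer = 'Dave'

Result:
id | product | customer
---+---------+---------
3  | Headset | Dave    
5  | Phone   | Dave    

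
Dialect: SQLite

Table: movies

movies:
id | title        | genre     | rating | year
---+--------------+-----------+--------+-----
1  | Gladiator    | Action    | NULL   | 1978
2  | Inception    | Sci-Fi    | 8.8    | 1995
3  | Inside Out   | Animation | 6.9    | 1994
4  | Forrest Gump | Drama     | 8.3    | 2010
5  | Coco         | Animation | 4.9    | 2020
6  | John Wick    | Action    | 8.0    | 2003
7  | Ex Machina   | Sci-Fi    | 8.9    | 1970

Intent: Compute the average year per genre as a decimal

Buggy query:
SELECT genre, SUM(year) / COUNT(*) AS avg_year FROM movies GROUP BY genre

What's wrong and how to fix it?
Bug: Both operands are integers, so '/' performs integer division and truncates

Fix: Cast one side to REAL so the division keeps the fractional part

Corrected query:
SELECT genre, SUM(year) * 1.0 / COUNT(*) AS avg_year FROM movies GROUP BY genre

Result:
genre     | avg_year
----------+---------
Action    | 1990.5  
Animation | 2007    
Drama     | 2010    
Sci-Fi    | 1982.5  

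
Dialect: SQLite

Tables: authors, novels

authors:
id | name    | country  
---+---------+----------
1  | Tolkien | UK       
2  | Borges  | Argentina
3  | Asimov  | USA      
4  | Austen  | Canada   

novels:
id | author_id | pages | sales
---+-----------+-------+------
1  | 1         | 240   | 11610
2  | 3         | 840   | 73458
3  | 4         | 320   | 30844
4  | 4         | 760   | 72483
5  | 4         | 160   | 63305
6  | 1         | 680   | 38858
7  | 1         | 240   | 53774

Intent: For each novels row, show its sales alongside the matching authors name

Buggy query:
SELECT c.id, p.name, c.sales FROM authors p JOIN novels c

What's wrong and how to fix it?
Bug: Missing join condition: each novels row is matched to all authors rows instead of just its own

Fix: Add ON c.author_id = p.id to the JOIN

Corrected query:
SELECT c.id, p.name, c.sales FROM authors p JOIN novels c ON c.author_id = p.id

Result:
id | name    | sales
---+---------+------
1  | Tolkien | 11610
2  | Asimov  | 73458
3  | Austen  | 30844
4  | Austen  | 72483
5  | Austen  | 63305
6  | Tolkien | 38858
7  | Tolkien | 53774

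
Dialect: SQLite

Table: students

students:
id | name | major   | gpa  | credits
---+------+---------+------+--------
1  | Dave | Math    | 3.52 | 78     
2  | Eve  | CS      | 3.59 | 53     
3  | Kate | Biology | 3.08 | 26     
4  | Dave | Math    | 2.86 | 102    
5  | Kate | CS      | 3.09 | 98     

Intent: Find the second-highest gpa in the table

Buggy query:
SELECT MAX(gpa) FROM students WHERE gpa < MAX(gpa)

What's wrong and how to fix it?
Bug: The inner MAX is an aggregate inside WHERE, which is not allowed

Fix: Put the inner MAX in a scalar subquery

Corrected query:
SELECT MAX(gpa) FROM students WHERE gpa < (SELECT MAX(gpa) FROM students)

Result:
MAX(gpa)
--------
3.52    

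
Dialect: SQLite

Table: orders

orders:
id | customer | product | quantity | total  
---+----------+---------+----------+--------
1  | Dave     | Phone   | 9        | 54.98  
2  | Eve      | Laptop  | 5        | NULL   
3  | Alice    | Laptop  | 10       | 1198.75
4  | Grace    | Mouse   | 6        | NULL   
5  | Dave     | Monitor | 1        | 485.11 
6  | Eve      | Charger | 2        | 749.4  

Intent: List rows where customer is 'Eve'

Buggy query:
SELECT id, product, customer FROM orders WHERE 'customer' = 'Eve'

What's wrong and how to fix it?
Bug: 'customer' in single quotes is a string literal, not the column; the comparison is literal-vs-literal and never true

Fix: Reference the column as customer without single quotes

Corrected query:
SELECT id, product, customer FROM orders WHERE customer = 'Eve'

Result:
id | product | customer
---+---------+---------
2  | Laptop  | Eve     
6  | Charger | Eve     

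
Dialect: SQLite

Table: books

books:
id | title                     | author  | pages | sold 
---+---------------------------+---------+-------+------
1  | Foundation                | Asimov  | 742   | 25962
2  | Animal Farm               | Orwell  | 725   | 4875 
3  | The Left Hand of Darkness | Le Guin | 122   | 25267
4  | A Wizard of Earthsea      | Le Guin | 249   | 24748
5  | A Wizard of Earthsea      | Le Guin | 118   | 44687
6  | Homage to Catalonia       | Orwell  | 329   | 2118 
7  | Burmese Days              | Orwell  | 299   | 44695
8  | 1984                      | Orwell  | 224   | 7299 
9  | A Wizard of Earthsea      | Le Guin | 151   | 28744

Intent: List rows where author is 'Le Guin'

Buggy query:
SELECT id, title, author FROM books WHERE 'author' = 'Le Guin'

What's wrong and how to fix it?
Bug: Single quotes denote string literals in SQL; the column name is being compared as a constant string

Fix: Reference the column as author without single quotes

Corrected query:
SELECT id, title, author FROM books WHERE author = 'Le Guin'

Result:
id | title                     | author 
---+---------------------------+--------
3  | The Left Hand of Darkness | Le Guin
4  | A Wizard of Earthsea      | Le Guin
5  | A Wizard of Earthsea      | Le Guin
9  | A Wizard of Earthsea      | Le Guin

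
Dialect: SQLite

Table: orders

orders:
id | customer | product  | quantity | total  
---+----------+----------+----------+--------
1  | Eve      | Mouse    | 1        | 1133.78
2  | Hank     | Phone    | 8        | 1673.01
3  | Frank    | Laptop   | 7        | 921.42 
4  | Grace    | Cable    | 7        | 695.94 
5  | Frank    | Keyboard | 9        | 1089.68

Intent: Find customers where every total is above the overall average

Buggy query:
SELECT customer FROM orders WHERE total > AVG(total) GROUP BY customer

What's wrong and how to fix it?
Bug: AVG() is an aggregate; it can't sit directly in WHERE

Fix: Use a subquery for AVG and a HAVING MIN(...) filter so the condition holds for every row in the group

Corrected query:
SELECT customer FROM orders GROUP BY customer HAVING MIN(total) > (SELECT AVG(total) FROM orders)

Result:
customer
--------
Eve     
Hank    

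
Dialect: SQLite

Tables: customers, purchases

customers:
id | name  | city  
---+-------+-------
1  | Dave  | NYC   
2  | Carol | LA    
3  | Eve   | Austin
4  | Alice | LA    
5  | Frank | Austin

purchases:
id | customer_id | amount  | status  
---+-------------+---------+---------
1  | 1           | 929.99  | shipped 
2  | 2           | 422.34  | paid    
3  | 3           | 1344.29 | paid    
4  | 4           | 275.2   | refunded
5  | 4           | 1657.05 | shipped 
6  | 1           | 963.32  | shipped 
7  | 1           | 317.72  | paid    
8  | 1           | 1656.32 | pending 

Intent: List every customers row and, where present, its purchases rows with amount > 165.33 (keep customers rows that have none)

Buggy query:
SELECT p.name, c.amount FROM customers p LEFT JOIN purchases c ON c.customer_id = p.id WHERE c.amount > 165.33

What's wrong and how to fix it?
Bug: A WHERE condition on the right-hand table after LEFT JOIN drops unmatched parents

Fix: Put 'c.amount > 165.33' in the JOIN's ON clause instead of WHERE

Corrected query:
SELECT p.name, c.amount FROM customers p LEFT JOIN purchases c ON c.customer_id = p.id AND c.amount > 165.33

Result:
name  | amount 
------+--------
Dave  | 317.72 
Dave  | 929.99 
Dave  | 963.32 
Dave  | 1656.32
Carol | 422.34 
Eve   | 1344.29
Alice | 275.2  
Alice | 1657.05
Frank | NULL   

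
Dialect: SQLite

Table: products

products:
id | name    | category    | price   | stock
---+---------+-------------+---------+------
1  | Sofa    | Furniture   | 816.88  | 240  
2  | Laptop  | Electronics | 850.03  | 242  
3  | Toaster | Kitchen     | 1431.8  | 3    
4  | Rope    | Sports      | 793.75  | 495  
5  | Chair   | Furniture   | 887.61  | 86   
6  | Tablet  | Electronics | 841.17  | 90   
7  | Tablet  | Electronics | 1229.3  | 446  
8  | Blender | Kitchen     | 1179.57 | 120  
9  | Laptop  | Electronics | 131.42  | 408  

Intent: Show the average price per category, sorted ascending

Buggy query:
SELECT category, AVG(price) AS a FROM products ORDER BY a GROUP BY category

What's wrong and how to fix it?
Bug: GROUP BY must precede ORDER BY

Fix: Move ORDER BY to the end, after GROUP BY

Corrected query:
SELECT category, AVG(price) AS a FROM products GROUP BY category ORDER BY a

Result:
category    | a       
------------+---------
Electronics | 762.98  
Sports      | 793.75  
Furniture   | 852.245 
Kitchen     | 1305.685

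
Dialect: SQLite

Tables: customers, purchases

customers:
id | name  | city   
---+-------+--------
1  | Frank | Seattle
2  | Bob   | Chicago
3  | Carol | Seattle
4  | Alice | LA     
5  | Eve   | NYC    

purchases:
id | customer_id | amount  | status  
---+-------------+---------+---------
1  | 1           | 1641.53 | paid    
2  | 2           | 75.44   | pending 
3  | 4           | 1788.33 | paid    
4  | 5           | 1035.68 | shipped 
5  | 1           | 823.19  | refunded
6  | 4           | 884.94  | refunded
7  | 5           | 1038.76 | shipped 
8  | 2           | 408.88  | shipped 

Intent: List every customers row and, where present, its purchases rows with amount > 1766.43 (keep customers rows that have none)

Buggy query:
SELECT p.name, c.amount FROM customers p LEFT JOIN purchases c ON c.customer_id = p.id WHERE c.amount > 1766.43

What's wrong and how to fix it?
Bug: Filtering c.amount in WHERE discards the NULL rows produced by LEFT JOIN, turning it into an inner join

Fix: Move the right-table condition into the ON clause so unmatched parents are kept

Corrected query:
SELECT p.name, c.amount FROM customers p LEFT JOIN purchases c ON c.customer_id = p.id AND c.amount > 1766.43

Result:
name  | amount 
------+--------
Frank | NULL   
Bob   | NULL   
Carol | NULL   
Alice | 1788.33
Eve   | NULL   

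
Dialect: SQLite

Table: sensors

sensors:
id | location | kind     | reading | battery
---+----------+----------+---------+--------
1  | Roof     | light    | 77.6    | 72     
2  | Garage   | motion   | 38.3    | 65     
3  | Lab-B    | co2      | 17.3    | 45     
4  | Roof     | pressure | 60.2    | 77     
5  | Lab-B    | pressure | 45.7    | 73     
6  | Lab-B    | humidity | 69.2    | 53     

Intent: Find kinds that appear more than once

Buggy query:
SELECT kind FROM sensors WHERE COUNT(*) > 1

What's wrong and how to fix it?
Bug: COUNT(*) is an aggregate and cannot be used in WHERE

Fix: Group first, then use HAVING for the count condition

Corrected query:
SELECT kind FROM sensors GROUP BY kind HAVING COUNT(*) > 1

Result:
kind    
--------
pressure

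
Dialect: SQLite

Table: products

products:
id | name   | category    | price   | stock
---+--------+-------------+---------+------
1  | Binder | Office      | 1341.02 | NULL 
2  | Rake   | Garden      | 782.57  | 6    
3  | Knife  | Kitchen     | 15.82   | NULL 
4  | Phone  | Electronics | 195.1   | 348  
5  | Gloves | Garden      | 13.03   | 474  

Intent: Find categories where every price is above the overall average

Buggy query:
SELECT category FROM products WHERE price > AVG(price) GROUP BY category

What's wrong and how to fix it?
Bug: WHERE evaluates per row before aggregation, so AVG() is unavailable

Fix: Compute the overall average in a scalar subquery and compare each group's MIN against it in HAVING

Corrected query:
SELECT category FROM products GROUP BY category HAVING MIN(price) > (SELECT AVG(price) FROM products)

Result:
category
--------
Office  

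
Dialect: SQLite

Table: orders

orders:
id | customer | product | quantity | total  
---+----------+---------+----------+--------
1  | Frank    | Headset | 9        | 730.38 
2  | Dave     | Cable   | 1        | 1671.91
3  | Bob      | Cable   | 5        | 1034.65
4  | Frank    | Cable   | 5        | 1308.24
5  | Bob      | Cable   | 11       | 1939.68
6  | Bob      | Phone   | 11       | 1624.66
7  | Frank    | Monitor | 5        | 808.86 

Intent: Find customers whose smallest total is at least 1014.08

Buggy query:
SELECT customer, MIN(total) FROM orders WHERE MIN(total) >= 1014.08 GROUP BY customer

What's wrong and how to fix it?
Bug: MIN() in WHERE is a misuse of aggregate

Fix: Use HAVING for the per-group MIN condition

Corrected query:
SELECT customer, MIN(total) FROM orders GROUP BY customer HAVING MIN(total) >= 1014.08

Result:
customer | MIN(total)
---------+-----------
Bob      | 1034.65   
Dave     | 1671.91   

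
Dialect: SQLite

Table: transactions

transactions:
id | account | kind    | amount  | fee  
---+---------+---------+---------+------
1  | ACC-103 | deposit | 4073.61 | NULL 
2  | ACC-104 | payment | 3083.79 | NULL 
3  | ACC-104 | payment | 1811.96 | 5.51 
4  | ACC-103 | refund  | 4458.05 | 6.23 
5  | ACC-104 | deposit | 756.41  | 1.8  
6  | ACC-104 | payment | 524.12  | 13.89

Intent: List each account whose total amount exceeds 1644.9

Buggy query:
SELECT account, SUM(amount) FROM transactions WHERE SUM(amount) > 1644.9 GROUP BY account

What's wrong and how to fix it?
Bug: SUM(amount) is an aggregate, but WHERE filters rows before aggregation

Fix: Move the aggregate condition to a HAVING clause

Corrected query:
SELECT account, SUM(amount) FROM transactions GROUP BY account HAVING SUM(amount) > 1644.9

Result:
account | SUM(amount)
--------+------------
ACC-103 | 8531.66    
ACC-104 | 6176.28    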